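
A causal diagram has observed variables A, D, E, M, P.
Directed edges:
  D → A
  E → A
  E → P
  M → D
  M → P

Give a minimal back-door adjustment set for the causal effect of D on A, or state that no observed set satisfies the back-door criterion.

D→A: minimal back-door set ∅.

desc(D)\{D}={A}; candidates ⊆ {E,M,P}.
∅: D⊥A given ∅ in G with D→· removed — back-door holds.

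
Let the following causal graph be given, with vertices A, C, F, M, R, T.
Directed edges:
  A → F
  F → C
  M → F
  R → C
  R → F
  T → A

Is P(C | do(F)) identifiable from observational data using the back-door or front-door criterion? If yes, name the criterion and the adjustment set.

P(C|do(F)): backdoor, adjust for {R}.

desc(F)\{F}={C}; candidates ⊆ {A,M,R,T}.
size 0: {}; under {} F still reaches {A,C,M,R,T} ∋ C.
{R}: F⊥C given {R} in G with F→· removed — back-door holds.
P(C|do(F)) = Σ_{R} P(C|F,R)·P(R).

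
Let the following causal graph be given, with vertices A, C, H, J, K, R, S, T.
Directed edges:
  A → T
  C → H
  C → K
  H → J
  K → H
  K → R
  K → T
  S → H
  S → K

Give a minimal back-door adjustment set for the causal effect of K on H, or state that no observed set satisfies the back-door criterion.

K→H: minimal back-door set {C, S}.

desc(K)\{K}={H,J,R,T}; candidates ⊆ {A,C,S}.
size 0: {}; under {} K still reaches {C,H,J,S} ∋ H.
size 1: {A}, {C}, {S}; under {A} K still reaches {C,H,J,S} ∋ H.
{C,S}: K⊥H given {C,S} in G with K→· removed — back-door holds.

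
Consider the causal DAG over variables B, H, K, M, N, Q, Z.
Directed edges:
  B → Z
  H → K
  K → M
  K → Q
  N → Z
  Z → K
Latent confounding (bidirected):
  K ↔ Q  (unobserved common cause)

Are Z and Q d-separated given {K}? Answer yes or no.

Bayes-Ball from Z | {K} reaches {B,H,N,Q}.
Q ∈ reach(Z|{K}) ⇒ Z ⊥̸ Q | {K}.

No — Z and Q are d-connected given {K}.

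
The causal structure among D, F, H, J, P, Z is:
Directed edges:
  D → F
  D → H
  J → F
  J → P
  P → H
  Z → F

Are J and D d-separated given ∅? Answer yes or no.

Bayes-Ball from J | ∅ reaches {F,H,P}.
D ∉ reach(J|∅) ⇒ J ⊥ D | ∅.

Yes — J ⊥ D | ∅.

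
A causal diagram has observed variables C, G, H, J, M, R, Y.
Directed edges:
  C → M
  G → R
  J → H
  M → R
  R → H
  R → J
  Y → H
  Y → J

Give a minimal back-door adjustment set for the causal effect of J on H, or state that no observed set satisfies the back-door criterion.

J→H: minimal back-door set {R, Y}.

desc(J)\{J}={H}; candidates ⊆ {C,G,M,R,Y}.
size 0: {}; under {} J still reaches {C,G,H,M,R,Y} ∋ H.
size 1: {C}, {G}, {M} …(+2); under {C} J still reaches {G,H,M,R,Y} ∋ H.
{R,Y}: J⊥H given {R,Y} in G with J→· removed — back-door holds.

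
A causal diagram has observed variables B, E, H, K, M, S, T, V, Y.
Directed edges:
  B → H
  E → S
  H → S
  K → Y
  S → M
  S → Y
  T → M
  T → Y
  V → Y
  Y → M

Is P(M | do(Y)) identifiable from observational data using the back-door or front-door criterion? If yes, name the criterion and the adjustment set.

desc(Y)\{Y}={M}; candidates ⊆ {B,E,H,K,S,T,V}.
size 0: {}; under {} Y still reaches {B,E,H,K,M,S,T,V} ∋ M.
size 1: {B}, {E}, {H} …(+4); under {B} Y still reaches {E,H,K,M,S,T,V} ∋ M.
{S,T}: Y⊥M given {S,T} in G with Y→· removed — back-door holds.
P(M|do(Y)) = Σ_{S,T} P(M|Y,S,T)·P(S,T).

P(M|do(Y)): backdoor, adjust for {S, T}.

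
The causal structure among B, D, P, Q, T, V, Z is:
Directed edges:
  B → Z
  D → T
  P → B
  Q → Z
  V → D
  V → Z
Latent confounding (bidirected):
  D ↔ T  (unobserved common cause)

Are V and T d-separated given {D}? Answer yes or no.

No — V and T are d-connected given {D}.

Bayes-Ball from V | {D} reaches {T,Z}.
T ∈ reach(V|{D}) ⇒ V ⊥̸ T | {D}.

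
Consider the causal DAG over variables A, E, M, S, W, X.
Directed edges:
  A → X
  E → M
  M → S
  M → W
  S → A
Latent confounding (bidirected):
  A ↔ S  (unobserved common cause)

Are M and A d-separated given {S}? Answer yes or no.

Bayes-Ball from M | {S} reaches {A,E,W,X}.
A ∈ reach(M|{S}) ⇒ M ⊥̸ A | {S}.

No — M and A are d-connected given {S}.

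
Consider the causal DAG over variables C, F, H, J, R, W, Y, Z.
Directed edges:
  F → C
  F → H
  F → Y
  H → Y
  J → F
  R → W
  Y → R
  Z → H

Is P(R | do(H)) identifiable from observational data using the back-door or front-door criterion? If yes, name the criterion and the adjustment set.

desc(H)\{H}={R,W,Y}; candidates ⊆ {C,F,J,Z}.
size 0: {}; under {} H still reaches {C,F,J,R,W,Y,Z} ∋ R.
{F}: H⊥R given {F} in G with H→· removed — back-door holds.
P(R|do(H)) = Σ_{F} P(R|H,F)·P(F).

P(R|do(H)): backdoor, adjust for {F}.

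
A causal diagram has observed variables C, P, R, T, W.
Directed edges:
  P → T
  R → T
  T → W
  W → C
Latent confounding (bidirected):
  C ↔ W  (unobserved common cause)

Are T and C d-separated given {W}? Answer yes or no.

Bayes-Ball from T | {W} reaches {C,P,R}.
C ∈ reach(T|{W}) ⇒ T ⊥̸ C | {W}.

No — T and C are d-connected given {W}.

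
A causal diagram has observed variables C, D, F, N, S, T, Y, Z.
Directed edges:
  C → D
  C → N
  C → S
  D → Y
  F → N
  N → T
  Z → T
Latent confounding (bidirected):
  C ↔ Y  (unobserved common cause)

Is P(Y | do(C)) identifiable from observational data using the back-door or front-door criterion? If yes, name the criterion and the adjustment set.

P(Y|do(C)): frontdoor, adjust for {D}.

desc(C)\{C}={D,N,S,T,Y}; candidates ⊆ {F,Z}.
C↔Y: latent back-door arc(s) into C.
size 0: {}; under {} C still reaches {Y} ∋ Y.
size 1: {F}, {Z}; under {F} C still reaches {Y} ∋ Y.
size 2: {F,Z}; under {F,Z} C still reaches {Y} ∋ Y.
C↔Y cannot be blocked by any observed set — no back-door set.
{D}: (i) intercepts every directed C→Y path; (ii) no back-door C→{D}; (iii) {C} blocks every back-door {D}→Y. Front-door holds.
P(Y|do(C)) = Σ_{D} P(D|C) Σ_{C'} P(Y|D,C')P(C').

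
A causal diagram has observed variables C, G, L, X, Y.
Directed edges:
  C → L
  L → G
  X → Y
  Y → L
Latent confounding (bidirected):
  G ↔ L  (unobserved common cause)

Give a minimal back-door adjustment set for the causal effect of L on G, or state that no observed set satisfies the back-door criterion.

L→G: no observed back-door set.

desc(L)\{L}={G}; candidates ⊆ {C,X,Y}.
L↔G: latent back-door arc(s) into L.
size 0: {}; under {} L still reaches {C,G,X,Y} ∋ G.
size 1: {C}, {X}, {Y}; under {C} L still reaches {G,X,Y} ∋ G.
size 2: {C,X}, {C,Y}, {X,Y}; under {C,X} L still reaches {G,Y} ∋ G.
L↔G cannot be blocked by any observed set — no back-door set.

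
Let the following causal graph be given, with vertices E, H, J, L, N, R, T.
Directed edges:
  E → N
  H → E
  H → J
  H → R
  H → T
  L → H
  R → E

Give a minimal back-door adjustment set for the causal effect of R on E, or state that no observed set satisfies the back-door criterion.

desc(R)\{R}={E,N}; candidates ⊆ {H,J,L,T}.
size 0: {}; under {} R still reaches {E,H,J,L,N,T} ∋ E.
{H}: R⊥E given {H} in G with R→· removed — back-door holds.

R→E: minimal back-door set {H}.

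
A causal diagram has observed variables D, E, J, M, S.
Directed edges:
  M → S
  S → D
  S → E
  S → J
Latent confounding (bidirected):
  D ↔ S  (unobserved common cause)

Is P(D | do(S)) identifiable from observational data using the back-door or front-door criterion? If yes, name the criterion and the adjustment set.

P(D|do(S)): not identifiable (no BD/FD set).

desc(S)\{S}={D,E,J}; candidates ⊆ {M}.
S↔D: latent back-door arc(s) into S.
size 0: {}; under {} S still reaches {D,M} ∋ D.
size 1: {M}; under {M} S still reaches {D} ∋ D.
S↔D cannot be blocked by any observed set — no back-door set.
No mediator lies on a directed S→…→D path.
Neither criterion identifies P(D|do(S)) in this graph.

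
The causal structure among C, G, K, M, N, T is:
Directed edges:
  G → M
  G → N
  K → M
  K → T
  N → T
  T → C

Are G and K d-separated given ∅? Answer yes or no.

Yes — G ⊥ K | ∅.

Bayes-Ball from G | ∅ reaches {C,M,N,T}.
K ∉ reach(G|∅) ⇒ G ⊥ K | ∅.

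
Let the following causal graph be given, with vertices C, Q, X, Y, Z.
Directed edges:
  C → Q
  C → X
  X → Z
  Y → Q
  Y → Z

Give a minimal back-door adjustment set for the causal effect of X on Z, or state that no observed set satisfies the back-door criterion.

X→Z: minimal back-door set ∅.

desc(X)\{X}={Z}; candidates ⊆ {C,Q,Y}.
∅: X⊥Z given ∅ in G with X→· removed — back-door holds.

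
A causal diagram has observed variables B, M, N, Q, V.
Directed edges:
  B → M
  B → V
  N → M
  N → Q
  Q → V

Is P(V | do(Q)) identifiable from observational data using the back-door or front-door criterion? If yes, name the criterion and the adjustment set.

desc(Q)\{Q}={V}; candidates ⊆ {B,M,N}.
∅: Q⊥V given ∅ in G with Q→· removed — back-door holds.
P(V|do(Q)) = P(V|Q) — no adjustment needed.

P(V|do(Q)): backdoor, adjust for ∅.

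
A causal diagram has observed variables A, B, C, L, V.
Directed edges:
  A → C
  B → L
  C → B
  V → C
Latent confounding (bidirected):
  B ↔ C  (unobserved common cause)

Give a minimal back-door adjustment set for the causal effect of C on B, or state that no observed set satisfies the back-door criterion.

desc(C)\{C}={B,L}; candidates ⊆ {A,V}.
C↔B: latent back-door arc(s) into C.
size 0: {}; under {} C still reaches {A,B,L,V} ∋ B.
size 1: {A}, {V}; under {A} C still reaches {B,L,V} ∋ B.
size 2: {A,V}; under {A,V} C still reaches {B,L} ∋ B.
C↔B cannot be blocked by any observed set — no back-door set.

C→B: no observed back-door set.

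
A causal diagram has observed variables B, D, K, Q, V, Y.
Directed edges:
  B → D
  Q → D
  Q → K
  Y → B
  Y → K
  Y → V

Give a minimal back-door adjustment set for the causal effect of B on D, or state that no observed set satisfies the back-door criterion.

B→D: minimal back-door set ∅.

desc(B)\{B}={D}; candidates ⊆ {K,Q,V,Y}.
∅: B⊥D given ∅ in G with B→· removed — back-door holds.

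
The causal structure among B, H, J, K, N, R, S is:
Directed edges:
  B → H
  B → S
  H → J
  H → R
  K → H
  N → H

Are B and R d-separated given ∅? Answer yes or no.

No — B and R are d-connected given ∅.

Bayes-Ball from B | ∅ reaches {H,J,R,S}.
R ∈ reach(B|∅) ⇒ B ⊥̸ R | ∅.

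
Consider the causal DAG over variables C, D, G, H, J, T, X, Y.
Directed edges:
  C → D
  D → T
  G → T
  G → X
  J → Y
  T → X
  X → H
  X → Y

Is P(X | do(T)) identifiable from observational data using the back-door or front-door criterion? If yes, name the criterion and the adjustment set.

P(X|do(T)): backdoor, adjust for {G}.

desc(T)\{T}={H,X,Y}; candidates ⊆ {C,D,G,J}.
size 0: {}; under {} T still reaches {C,D,G,H,X,Y} ∋ X.
{G}: T⊥X given {G} in G with T→· removed — back-door holds.
P(X|do(T)) = Σ_{G} P(X|T,G)·P(G).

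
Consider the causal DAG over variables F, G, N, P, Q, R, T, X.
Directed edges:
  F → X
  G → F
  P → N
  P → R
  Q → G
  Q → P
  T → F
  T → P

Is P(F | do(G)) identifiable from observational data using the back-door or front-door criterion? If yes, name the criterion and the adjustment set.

desc(G)\{G}={F,X}; candidates ⊆ {N,P,Q,R,T}.
∅: G⊥F given ∅ in G with G→· removed — back-door holds.
P(F|do(G)) = P(F|G) — no adjustment needed.

P(F|do(G)): backdoor, adjust for ∅.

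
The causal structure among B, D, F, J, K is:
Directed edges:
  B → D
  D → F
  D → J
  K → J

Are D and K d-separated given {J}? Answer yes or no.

No — D and K are d-connected given {J}.

Bayes-Ball from D | {J} reaches {B,F,K}.
K ∈ reach(D|{J}) ⇒ D ⊥̸ K | {J}.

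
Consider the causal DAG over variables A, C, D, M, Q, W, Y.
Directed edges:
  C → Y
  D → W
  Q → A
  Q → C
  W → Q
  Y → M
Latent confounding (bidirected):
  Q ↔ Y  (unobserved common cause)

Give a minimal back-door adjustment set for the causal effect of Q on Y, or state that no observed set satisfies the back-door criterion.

Q→Y: no observed back-door set.

desc(Q)\{Q}={A,C,M,Y}; candidates ⊆ {D,W}.
Q↔Y: latent back-door arc(s) into Q.
size 0: {}; under {} Q still reaches {D,M,W,Y} ∋ Y.
size 1: {D}, {W}; under {D} Q still reaches {M,W,Y} ∋ Y.
size 2: {D,W}; under {D,W} Q still reaches {M,Y} ∋ Y.
Q↔Y cannot be blocked by any observed set — no back-door set.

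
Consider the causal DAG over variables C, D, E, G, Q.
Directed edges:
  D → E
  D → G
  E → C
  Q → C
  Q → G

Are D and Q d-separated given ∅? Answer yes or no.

Bayes-Ball from D | ∅ reaches {C,E,G}.
Q ∉ reach(D|∅) ⇒ D ⊥ Q | ∅.

Yes — D ⊥ Q | ∅.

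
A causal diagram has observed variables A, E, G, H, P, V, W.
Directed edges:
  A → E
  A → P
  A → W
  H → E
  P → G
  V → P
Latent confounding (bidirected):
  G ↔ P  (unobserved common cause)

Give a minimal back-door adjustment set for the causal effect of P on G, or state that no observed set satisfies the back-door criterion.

desc(P)\{P}={G}; candidates ⊆ {A,E,H,V,W}.
P↔G: latent back-door arc(s) into P.
size 0: {}; under {} P still reaches {A,E,G,V,W} ∋ G.
size 1: {A}, {E}, {H} …(+2); under {A} P still reaches {G,V} ∋ G.
size 2: {A,E}, {A,H}, {A,V} …(+7); under {A,E} P still reaches {G,V} ∋ G.
P↔G cannot be blocked by any observed set — no back-door set.

P→G: no observed back-door set.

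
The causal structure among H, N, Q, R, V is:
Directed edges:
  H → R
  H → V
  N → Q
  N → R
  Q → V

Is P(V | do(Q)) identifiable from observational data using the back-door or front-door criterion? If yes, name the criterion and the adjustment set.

P(V|do(Q)): backdoor, adjust for ∅.

desc(Q)\{Q}={V}; candidates ⊆ {H,N,R}.
∅: Q⊥V given ∅ in G with Q→· removed — back-door holds.
P(V|do(Q)) = P(V|Q) — no adjustment needed.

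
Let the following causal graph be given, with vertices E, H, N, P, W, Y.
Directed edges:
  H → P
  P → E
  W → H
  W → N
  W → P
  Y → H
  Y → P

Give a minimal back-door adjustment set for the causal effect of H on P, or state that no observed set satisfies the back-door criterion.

desc(H)\{H}={E,P}; candidates ⊆ {N,W,Y}.
size 0: {}; under {} H still reaches {E,N,P,W,Y} ∋ P.
size 1: {N}, {W}, {Y}; under {N} H still reaches {E,P,W,Y} ∋ P.
{W,Y}: H⊥P given {W,Y} in G with H→· removed — back-door holds.

H→P: minimal back-door set {W, Y}.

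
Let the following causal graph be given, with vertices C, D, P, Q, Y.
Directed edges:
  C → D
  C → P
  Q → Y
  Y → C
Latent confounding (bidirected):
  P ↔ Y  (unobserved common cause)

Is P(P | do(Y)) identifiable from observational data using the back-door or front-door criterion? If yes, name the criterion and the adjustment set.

desc(Y)\{Y}={C,D,P}; candidates ⊆ {Q}.
Y↔P: latent back-door arc(s) into Y.
size 0: {}; under {} Y still reaches {P,Q} ∋ P.
size 1: {Q}; under {Q} Y still reaches {P} ∋ P.
Y↔P cannot be blocked by any observed set — no back-door set.
{C}: (i) intercepts every directed Y→P path; (ii) no back-door Y→{C}; (iii) {Y} blocks every back-door {C}→P. Front-door holds.
P(P|do(Y)) = Σ_{C} P(C|Y) Σ_{Y'} P(P|C,Y')P(Y').

P(P|do(Y)): frontdoor, adjust for {C}.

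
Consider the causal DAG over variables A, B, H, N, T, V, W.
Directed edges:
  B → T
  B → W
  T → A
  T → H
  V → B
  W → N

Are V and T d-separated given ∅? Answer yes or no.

Bayes-Ball from V | ∅ reaches {A,B,H,N,T,W}.
T ∈ reach(V|∅) ⇒ V ⊥̸ T | ∅.

No — V and T are d-connected given ∅.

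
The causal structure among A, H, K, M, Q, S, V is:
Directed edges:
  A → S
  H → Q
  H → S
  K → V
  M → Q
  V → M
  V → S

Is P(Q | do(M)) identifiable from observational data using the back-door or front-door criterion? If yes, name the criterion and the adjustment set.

P(Q|do(M)): backdoor, adjust for ∅.

desc(M)\{M}={Q}; candidates ⊆ {A,H,K,S,V}.
∅: M⊥Q given ∅ in G with M→· removed — back-door holds.
P(Q|do(M)) = P(Q|M) — no adjustment needed.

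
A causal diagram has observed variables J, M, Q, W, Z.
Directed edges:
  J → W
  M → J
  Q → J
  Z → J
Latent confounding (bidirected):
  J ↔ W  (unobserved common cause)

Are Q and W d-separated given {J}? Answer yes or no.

No — Q and W are d-connected given {J}.

Bayes-Ball from Q | {J} reaches {M,W,Z}.
W ∈ reach(Q|{J}) ⇒ Q ⊥̸ W | {J}.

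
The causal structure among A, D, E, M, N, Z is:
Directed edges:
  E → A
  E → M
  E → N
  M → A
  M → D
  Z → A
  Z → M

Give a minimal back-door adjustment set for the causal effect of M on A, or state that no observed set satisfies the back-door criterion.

M→A: minimal back-door set {E, Z}.

desc(M)\{M}={A,D}; candidates ⊆ {E,N,Z}.
size 0: {}; under {} M still reaches {A,E,N,Z} ∋ A.
size 1: {E}, {N}, {Z}; under {E} M still reaches {A,Z} ∋ A.
{E,Z}: M⊥A given {E,Z} in G with M→· removed — back-door holds.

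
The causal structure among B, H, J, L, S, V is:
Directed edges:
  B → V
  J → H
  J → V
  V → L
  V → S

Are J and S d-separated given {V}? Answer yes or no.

Yes — J ⊥ S | {V}.

Bayes-Ball from J | {V} reaches {B,H}.
S ∉ reach(J|{V}) ⇒ J ⊥ S | {V}.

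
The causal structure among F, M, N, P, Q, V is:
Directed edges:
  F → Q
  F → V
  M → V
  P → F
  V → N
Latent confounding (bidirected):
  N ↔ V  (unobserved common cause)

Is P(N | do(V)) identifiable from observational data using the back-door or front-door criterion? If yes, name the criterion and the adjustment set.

desc(V)\{V}={N}; candidates ⊆ {F,M,P,Q}.
V↔N: latent back-door arc(s) into V.
size 0: {}; under {} V still reaches {F,M,N,P,Q} ∋ N.
size 1: {F}, {M}, {P} …(+1); under {F} V still reaches {M,N} ∋ N.
size 2: {F,M}, {F,P}, {F,Q} …(+3); under {F,M} V still reaches {N} ∋ N.
V↔N cannot be blocked by any observed set — no back-door set.
No mediator lies on a directed V→…→N path.
Neither criterion identifies P(N|do(V)) in this graph.

P(N|do(V)): not identifiable (no BD/FD set).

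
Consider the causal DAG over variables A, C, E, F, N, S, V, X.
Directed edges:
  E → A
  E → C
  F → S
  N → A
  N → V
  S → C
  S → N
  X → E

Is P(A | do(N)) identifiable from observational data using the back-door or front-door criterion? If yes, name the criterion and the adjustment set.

P(A|do(N)): backdoor, adjust for ∅.

desc(N)\{N}={A,V}; candidates ⊆ {C,E,F,S,X}.
∅: N⊥A given ∅ in G with N→· removed — back-door holds.
P(A|do(N)) = P(A|N) — no adjustment needed.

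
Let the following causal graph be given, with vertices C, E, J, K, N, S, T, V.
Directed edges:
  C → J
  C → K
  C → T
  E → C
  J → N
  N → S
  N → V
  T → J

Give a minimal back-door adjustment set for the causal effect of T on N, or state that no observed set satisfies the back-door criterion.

desc(T)\{T}={J,N,S,V}; candidates ⊆ {C,E,K}.
size 0: {}; under {} T still reaches {C,E,J,K,N,S,V} ∋ N.
{C}: T⊥N given {C} in G with T→· removed — back-door holds.

T→N: minimal back-door set {C}.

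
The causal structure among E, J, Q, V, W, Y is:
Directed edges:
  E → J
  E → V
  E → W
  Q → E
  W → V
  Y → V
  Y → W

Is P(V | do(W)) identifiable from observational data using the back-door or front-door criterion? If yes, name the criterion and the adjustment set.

P(V|do(W)): backdoor, adjust for {E, Y}.

desc(W)\{W}={V}; candidates ⊆ {E,J,Q,Y}.
size 0: {}; under {} W still reaches {E,J,Q,V,Y} ∋ V.
size 1: {E}, {J}, {Q} …(+1); under {E} W still reaches {V,Y} ∋ V.
{E,Y}: W⊥V given {E,Y} in G with W→· removed — back-door holds.
P(V|do(W)) = Σ_{E,Y} P(V|W,E,Y)·P(E,Y).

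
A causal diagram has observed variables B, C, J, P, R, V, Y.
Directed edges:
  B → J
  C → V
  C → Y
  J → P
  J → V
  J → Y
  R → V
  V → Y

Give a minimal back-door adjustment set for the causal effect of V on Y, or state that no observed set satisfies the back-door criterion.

V→Y: minimal back-door set {C, J}.

desc(V)\{V}={Y}; candidates ⊆ {B,C,J,P,R}.
size 0: {}; under {} V still reaches {B,C,J,P,R,Y} ∋ Y.
size 1: {B}, {C}, {J} …(+2); under {B} V still reaches {C,J,P,R,Y} ∋ Y.
{C,J}: V⊥Y given {C,J} in G with V→· removed — back-door holds.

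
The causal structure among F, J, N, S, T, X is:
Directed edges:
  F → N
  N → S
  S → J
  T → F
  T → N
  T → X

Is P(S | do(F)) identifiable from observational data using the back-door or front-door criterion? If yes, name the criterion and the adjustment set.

P(S|do(F)): backdoor, adjust for {T}.

desc(F)\{F}={J,N,S}; candidates ⊆ {T,X}.
size 0: {}; under {} F still reaches {J,N,S,T,X} ∋ S.
{T}: F⊥S given {T} in G with F→· removed — back-door holds.
P(S|do(F)) = Σ_{T} P(S|F,T)·P(T).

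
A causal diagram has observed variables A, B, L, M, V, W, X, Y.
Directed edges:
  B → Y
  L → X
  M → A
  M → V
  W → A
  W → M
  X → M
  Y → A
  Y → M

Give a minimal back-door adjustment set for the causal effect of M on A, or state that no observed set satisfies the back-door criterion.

desc(M)\{M}={A,V}; candidates ⊆ {B,L,W,X,Y}.
size 0: {}; under {} M still reaches {A,B,L,W,X,Y} ∋ A.
size 1: {B}, {L}, {W} …(+2); under {B} M still reaches {A,L,W,X,Y} ∋ A.
{W,Y}: M⊥A given {W,Y} in G with M→· removed — back-door holds.

M→A: minimal back-door set {W, Y}.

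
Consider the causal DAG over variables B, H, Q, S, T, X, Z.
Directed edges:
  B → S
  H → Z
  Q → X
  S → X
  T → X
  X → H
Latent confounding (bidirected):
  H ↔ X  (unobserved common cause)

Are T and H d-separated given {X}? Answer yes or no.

Bayes-Ball from T | {X} reaches {B,H,Q,S,Z}.
H ∈ reach(T|{X}) ⇒ T ⊥̸ H | {X}.

No — T and H are d-connected given {X}.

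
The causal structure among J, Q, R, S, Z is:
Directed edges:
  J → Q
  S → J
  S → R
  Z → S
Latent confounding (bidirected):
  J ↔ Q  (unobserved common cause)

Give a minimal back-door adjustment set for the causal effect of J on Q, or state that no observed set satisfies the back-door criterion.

J→Q: no observed back-door set.

desc(J)\{J}={Q}; candidates ⊆ {R,S,Z}.
J↔Q: latent back-door arc(s) into J.
size 0: {}; under {} J still reaches {Q,R,S,Z} ∋ Q.
size 1: {R}, {S}, {Z}; under {R} J still reaches {Q,S,Z} ∋ Q.
size 2: {R,S}, {R,Z}, {S,Z}; under {R,S} J still reaches {Q} ∋ Q.
J↔Q cannot be blocked by any observed set — no back-door set.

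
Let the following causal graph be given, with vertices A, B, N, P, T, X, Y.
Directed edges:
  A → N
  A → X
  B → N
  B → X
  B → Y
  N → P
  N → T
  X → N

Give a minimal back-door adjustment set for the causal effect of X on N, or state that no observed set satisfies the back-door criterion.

X→N: minimal back-door set {A, B}.

desc(X)\{X}={N,P,T}; candidates ⊆ {A,B,Y}.
size 0: {}; under {} X still reaches {A,B,N,P,T,Y} ∋ N.
size 1: {A}, {B}, {Y}; under {A} X still reaches {B,N,P,T,Y} ∋ N.
{A,B}: X⊥N given {A,B} in G with X→· removed — back-door holds.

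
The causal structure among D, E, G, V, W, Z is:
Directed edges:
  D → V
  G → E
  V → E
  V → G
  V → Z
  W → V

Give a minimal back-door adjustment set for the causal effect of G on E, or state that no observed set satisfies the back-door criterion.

G→E: minimal back-door set {V}.

desc(G)\{G}={E}; candidates ⊆ {D,V,W,Z}.
size 0: {}; under {} G still reaches {D,E,V,W,Z} ∋ E.
{V}: G⊥E given {V} in G with G→· removed — back-door holds.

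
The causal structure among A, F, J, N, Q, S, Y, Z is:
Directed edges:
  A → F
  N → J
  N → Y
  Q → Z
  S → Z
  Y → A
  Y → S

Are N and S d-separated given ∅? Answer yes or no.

No — N and S are d-connected given ∅.

Bayes-Ball from N | ∅ reaches {A,F,J,S,Y,Z}.
S ∈ reach(N|∅) ⇒ N ⊥̸ S | ∅.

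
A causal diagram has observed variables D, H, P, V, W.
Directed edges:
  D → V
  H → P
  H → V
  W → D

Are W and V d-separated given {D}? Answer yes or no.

Yes — W ⊥ V | {D}.

Bayes-Ball from W | {D} reaches ∅.
V ∉ reach(W|{D}) ⇒ W ⊥ V | {D}.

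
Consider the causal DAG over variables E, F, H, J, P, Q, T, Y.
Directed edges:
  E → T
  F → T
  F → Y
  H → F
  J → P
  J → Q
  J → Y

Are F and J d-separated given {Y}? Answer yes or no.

No — F and J are d-connected given {Y}.

Bayes-Ball from F | {Y} reaches {H,J,P,Q,T}.
J ∈ reach(F|{Y}) ⇒ F ⊥̸ J | {Y}.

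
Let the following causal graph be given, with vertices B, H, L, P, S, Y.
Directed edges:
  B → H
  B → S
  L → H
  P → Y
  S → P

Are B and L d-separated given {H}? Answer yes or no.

Bayes-Ball from B | {H} reaches {L,P,S,Y}.
L ∈ reach(B|{H}) ⇒ B ⊥̸ L | {H}.

No — B and L are d-connected given {H}.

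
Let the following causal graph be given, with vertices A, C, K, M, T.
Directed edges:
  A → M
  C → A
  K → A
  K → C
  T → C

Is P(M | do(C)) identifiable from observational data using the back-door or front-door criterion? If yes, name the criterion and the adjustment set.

desc(C)\{C}={A,M}; candidates ⊆ {K,T}.
size 0: {}; under {} C still reaches {A,K,M,T} ∋ M.
{K}: C⊥M given {K} in G with C→· removed — back-door holds.
P(M|do(C)) = Σ_{K} P(M|C,K)·P(K).

P(M|do(C)): backdoor, adjust for {K}.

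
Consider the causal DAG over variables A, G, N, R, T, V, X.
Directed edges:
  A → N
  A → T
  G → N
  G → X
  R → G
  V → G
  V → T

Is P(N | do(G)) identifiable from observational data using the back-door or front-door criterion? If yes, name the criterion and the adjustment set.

P(N|do(G)): backdoor, adjust for ∅.

desc(G)\{G}={N,X}; candidates ⊆ {A,R,T,V}.
∅: G⊥N given ∅ in G with G→· removed — back-door holds.
P(N|do(G)) = P(N|G) — no adjustment needed.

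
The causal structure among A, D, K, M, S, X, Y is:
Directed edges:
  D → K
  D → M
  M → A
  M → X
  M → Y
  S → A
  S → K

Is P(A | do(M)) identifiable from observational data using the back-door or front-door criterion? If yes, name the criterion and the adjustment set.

P(A|do(M)): backdoor, adjust for ∅.

desc(M)\{M}={A,X,Y}; candidates ⊆ {D,K,S}.
∅: M⊥A given ∅ in G with M→· removed — back-door holds.
P(A|do(M)) = P(A|M) — no adjustment needed.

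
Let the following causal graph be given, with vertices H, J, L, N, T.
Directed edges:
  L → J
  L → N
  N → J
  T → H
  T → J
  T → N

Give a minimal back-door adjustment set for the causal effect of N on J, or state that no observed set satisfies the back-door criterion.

desc(N)\{N}={J}; candidates ⊆ {H,L,T}.
size 0: {}; under {} N still reaches {H,J,L,T} ∋ J.
size 1: {H}, {L}, {T}; under {H} N still reaches {J,L,T} ∋ J.
{L,T}: N⊥J given {L,T} in G with N→· removed — back-door holds.

N→J: minimal back-door set {L, T}.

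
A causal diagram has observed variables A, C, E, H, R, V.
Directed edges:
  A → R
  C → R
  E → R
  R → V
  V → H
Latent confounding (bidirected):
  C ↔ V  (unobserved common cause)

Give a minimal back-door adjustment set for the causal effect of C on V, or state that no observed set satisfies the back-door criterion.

C→V: no observed back-door set.

desc(C)\{C}={H,R,V}; candidates ⊆ {A,E}.
C↔V: latent back-door arc(s) into C.
size 0: {}; under {} C still reaches {H,V} ∋ V.
size 1: {A}, {E}; under {A} C still reaches {H,V} ∋ V.
size 2: {A,E}; under {A,E} C still reaches {H,V} ∋ V.
C↔V cannot be blocked by any observed set — no back-door set.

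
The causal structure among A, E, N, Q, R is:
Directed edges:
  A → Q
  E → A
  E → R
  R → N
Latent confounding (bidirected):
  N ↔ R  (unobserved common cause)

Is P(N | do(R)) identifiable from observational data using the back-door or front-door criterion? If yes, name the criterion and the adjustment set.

P(N|do(R)): not identifiable (no BD/FD set).

desc(R)\{R}={N}; candidates ⊆ {A,E,Q}.
R↔N: latent back-door arc(s) into R.
size 0: {}; under {} R still reaches {A,E,N,Q} ∋ N.
size 1: {A}, {E}, {Q}; under {A} R still reaches {E,N} ∋ N.
size 2: {A,E}, {A,Q}, {E,Q}; under {A,E} R still reaches {N} ∋ N.
R↔N cannot be blocked by any observed set — no back-door set.
No mediator lies on a directed R→…→N path.
Neither criterion identifies P(N|do(R)) in this graph.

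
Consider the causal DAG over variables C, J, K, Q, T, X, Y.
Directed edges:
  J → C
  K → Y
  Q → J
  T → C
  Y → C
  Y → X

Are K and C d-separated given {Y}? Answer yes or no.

Yes — K ⊥ C | {Y}.

Bayes-Ball from K | {Y} reaches ∅.
C ∉ reach(K|{Y}) ⇒ K ⊥ C | {Y}.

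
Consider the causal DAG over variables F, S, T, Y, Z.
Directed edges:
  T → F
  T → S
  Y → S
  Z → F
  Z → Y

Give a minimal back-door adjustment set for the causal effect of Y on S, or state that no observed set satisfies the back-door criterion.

desc(Y)\{Y}={S}; candidates ⊆ {F,T,Z}.
∅: Y⊥S given ∅ in G with Y→· removed — back-door holds.

Y→S: minimal back-door set ∅.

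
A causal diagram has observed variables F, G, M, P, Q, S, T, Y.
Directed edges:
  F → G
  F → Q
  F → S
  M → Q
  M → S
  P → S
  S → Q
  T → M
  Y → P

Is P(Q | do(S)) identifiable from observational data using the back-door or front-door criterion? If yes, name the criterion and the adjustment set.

desc(S)\{S}={Q}; candidates ⊆ {F,G,M,P,T,Y}.
size 0: {}; under {} S still reaches {F,G,M,P,Q,T,Y} ∋ Q.
size 1: {F}, {G}, {M} …(+3); under {F} S still reaches {M,P,Q,T,Y} ∋ Q.
{F,M}: S⊥Q given {F,M} in G with S→· removed — back-door holds.
P(Q|do(S)) = Σ_{F,M} P(Q|S,F,M)·P(F,M).

P(Q|do(S)): backdoor, adjust for {F, M}.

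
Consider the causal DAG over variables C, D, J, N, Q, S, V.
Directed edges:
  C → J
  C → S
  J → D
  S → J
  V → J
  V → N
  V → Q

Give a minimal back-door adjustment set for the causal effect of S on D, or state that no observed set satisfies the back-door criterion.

desc(S)\{S}={D,J}; candidates ⊆ {C,N,Q,V}.
size 0: {}; under {} S still reaches {C,D,J} ∋ D.
{C}: S⊥D given {C} in G with S→· removed — back-door holds.

S→D: minimal back-door set {C}.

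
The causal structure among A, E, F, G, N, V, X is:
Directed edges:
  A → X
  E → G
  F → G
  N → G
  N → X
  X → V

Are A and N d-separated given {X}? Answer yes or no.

No — A and N are d-connected given {X}.

Bayes-Ball from A | {X} reaches {G,N}.
N ∈ reach(A|{X}) ⇒ A ⊥̸ N | {X}.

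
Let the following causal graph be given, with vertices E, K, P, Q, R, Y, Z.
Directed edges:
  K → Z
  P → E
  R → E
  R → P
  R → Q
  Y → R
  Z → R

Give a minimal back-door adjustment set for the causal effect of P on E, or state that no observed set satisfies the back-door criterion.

P→E: minimal back-door set {R}.

desc(P)\{P}={E}; candidates ⊆ {K,Q,R,Y,Z}.
size 0: {}; under {} P still reaches {E,K,Q,R,Y,Z} ∋ E.
{R}: P⊥E given {R} in G with P→· removed — back-door holds.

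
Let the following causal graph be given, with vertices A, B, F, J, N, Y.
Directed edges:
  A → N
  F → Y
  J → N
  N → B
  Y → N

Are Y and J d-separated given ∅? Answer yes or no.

Yes — Y ⊥ J | ∅.

Bayes-Ball from Y | ∅ reaches {B,F,N}.
J ∉ reach(Y|∅) ⇒ Y ⊥ J | ∅.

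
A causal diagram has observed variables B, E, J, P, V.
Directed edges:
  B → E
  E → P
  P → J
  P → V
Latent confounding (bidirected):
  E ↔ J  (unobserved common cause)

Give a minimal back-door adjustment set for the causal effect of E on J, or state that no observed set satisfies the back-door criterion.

desc(E)\{E}={J,P,V}; candidates ⊆ {B}.
E↔J: latent back-door arc(s) into E.
size 0: {}; under {} E still reaches {B,J} ∋ J.
size 1: {B}; under {B} E still reaches {J} ∋ J.
E↔J cannot be blocked by any observed set — no back-door set.

E→J: no observed back-door set.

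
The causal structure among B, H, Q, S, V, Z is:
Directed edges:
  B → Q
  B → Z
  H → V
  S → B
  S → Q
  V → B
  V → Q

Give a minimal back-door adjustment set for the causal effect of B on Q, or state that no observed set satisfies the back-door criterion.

desc(B)\{B}={Q,Z}; candidates ⊆ {H,S,V}.
size 0: {}; under {} B still reaches {H,Q,S,V} ∋ Q.
size 1: {H}, {S}, {V}; under {H} B still reaches {Q,S,V} ∋ Q.
{S,V}: B⊥Q given {S,V} in G with B→· removed — back-door holds.

B→Q: minimal back-door set {S, V}.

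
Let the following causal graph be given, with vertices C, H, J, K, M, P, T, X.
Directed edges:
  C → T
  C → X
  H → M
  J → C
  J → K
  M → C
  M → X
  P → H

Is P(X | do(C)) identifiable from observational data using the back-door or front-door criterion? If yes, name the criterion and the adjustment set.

P(X|do(C)): backdoor, adjust for {M}.

desc(C)\{C}={T,X}; candidates ⊆ {H,J,K,M,P}.
size 0: {}; under {} C still reaches {H,J,K,M,P,X} ∋ X.
{M}: C⊥X given {M} in G with C→· removed — back-door holds.
P(X|do(C)) = Σ_{M} P(X|C,M)·P(M).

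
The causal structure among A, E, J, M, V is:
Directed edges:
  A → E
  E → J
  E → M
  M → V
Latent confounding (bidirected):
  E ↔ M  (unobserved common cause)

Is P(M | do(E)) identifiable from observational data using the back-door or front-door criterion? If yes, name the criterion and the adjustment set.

desc(E)\{E}={J,M,V}; candidates ⊆ {A}.
E↔M: latent back-door arc(s) into E.
size 0: {}; under {} E still reaches {A,M,V} ∋ M.
size 1: {A}; under {A} E still reaches {M,V} ∋ M.
E↔M cannot be blocked by any observed set — no back-door set.
No mediator lies on a directed E→…→M path.
Neither criterion identifies P(M|do(E)) in this graph.

P(M|do(E)): not identifiable (no BD/FD set).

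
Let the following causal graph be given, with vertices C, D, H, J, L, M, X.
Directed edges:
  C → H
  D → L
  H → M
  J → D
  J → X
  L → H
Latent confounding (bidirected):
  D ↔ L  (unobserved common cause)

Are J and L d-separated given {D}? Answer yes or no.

Bayes-Ball from J | {D} reaches {H,L,M,X}.
L ∈ reach(J|{D}) ⇒ J ⊥̸ L | {D}.

No — J and L are d-connected given {D}.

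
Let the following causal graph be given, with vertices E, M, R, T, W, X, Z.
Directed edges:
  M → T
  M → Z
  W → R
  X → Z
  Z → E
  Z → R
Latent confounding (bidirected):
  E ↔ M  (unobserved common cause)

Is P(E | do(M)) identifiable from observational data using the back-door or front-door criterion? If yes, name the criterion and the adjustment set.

P(E|do(M)): frontdoor, adjust for {Z}.

desc(M)\{M}={E,R,T,Z}; candidates ⊆ {W,X}.
M↔E: latent back-door arc(s) into M.
size 0: {}; under {} M still reaches {E} ∋ E.
size 1: {W}, {X}; under {W} M still reaches {E} ∋ E.
size 2: {W,X}; under {W,X} M still reaches {E} ∋ E.
M↔E cannot be blocked by any observed set — no back-door set.
{Z}: (i) intercepts every directed M→E path; (ii) no back-door M→{Z}; (iii) {M} blocks every back-door {Z}→E. Front-door holds.
P(E|do(M)) = Σ_{Z} P(Z|M) Σ_{M'} P(E|Z,M')P(M').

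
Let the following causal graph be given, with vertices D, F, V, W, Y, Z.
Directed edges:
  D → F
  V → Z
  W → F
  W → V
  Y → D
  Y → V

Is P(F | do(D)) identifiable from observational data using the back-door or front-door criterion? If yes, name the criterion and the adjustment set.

desc(D)\{D}={F}; candidates ⊆ {V,W,Y,Z}.
∅: D⊥F given ∅ in G with D→· removed — back-door holds.
P(F|do(D)) = P(F|D) — no adjustment needed.

P(F|do(D)): backdoor, adjust for ∅.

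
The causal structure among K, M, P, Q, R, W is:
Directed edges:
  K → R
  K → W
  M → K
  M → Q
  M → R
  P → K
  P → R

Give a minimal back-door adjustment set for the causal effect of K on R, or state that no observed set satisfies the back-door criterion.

K→R: minimal back-door set {M, P}.

desc(K)\{K}={R,W}; candidates ⊆ {M,P,Q}.
size 0: {}; under {} K still reaches {M,P,Q,R} ∋ R.
size 1: {M}, {P}, {Q}; under {M} K still reaches {P,R} ∋ R.
{M,P}: K⊥R given {M,P} in G with K→· removed — back-door holds.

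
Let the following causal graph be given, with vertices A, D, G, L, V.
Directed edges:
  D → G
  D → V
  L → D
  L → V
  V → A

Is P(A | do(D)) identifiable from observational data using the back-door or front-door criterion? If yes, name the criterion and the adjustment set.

desc(D)\{D}={A,G,V}; candidates ⊆ {L}.
size 0: {}; under {} D still reaches {A,L,V} ∋ A.
{L}: D⊥A given {L} in G with D→· removed — back-door holds.
P(A|do(D)) = Σ_{L} P(A|D,L)·P(L).

P(A|do(D)): backdoor, adjust for {L}.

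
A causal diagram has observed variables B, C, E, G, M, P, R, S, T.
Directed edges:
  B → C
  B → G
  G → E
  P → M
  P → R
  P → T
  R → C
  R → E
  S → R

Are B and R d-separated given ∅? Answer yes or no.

Bayes-Ball from B | ∅ reaches {C,E,G}.
R ∉ reach(B|∅) ⇒ B ⊥ R | ∅.

Yes — B ⊥ R | ∅.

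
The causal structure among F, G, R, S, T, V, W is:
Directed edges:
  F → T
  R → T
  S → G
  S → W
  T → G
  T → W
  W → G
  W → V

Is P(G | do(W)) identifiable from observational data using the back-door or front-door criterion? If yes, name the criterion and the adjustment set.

desc(W)\{W}={G,V}; candidates ⊆ {F,R,S,T}.
size 0: {}; under {} W still reaches {F,G,R,S,T} ∋ G.
size 1: {F}, {R}, {S} …(+1); under {F} W still reaches {G,R,S,T} ∋ G.
{S,T}: W⊥G given {S,T} in G with W→· removed — back-door holds.
P(G|do(W)) = Σ_{S,T} P(G|W,S,T)·P(S,T).

P(G|do(W)): backdoor, adjust for {S, T}.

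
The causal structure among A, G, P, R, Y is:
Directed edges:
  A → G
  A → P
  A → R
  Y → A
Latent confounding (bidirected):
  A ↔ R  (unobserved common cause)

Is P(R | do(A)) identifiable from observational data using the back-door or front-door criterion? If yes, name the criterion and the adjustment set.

P(R|do(A)): not identifiable (no BD/FD set).

desc(A)\{A}={G,P,R}; candidates ⊆ {Y}.
A↔R: latent back-door arc(s) into A.
size 0: {}; under {} A still reaches {R,Y} ∋ R.
size 1: {Y}; under {Y} A still reaches {R} ∋ R.
A↔R cannot be blocked by any observed set — no back-door set.
No mediator lies on a directed A→…→R path.
Neither criterion identifies P(R|do(A)) in this graph.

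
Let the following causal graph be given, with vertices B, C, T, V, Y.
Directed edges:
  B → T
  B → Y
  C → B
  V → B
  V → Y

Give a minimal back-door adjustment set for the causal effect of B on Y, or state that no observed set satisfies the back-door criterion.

desc(B)\{B}={T,Y}; candidates ⊆ {C,V}.
size 0: {}; under {} B still reaches {C,V,Y} ∋ Y.
{V}: B⊥Y given {V} in G with B→· removed — back-door holds.

B→Y: minimal back-door set {V}.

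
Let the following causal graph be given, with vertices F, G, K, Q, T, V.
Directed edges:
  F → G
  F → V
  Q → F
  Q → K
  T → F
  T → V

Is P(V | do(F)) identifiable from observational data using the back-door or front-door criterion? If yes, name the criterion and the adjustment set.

P(V|do(F)): backdoor, adjust for {T}.

desc(F)\{F}={G,V}; candidates ⊆ {K,Q,T}.
size 0: {}; under {} F still reaches {K,Q,T,V} ∋ V.
{T}: F⊥V given {T} in G with F→· removed — back-door holds.
P(V|do(F)) = Σ_{T} P(V|F,T)·P(T).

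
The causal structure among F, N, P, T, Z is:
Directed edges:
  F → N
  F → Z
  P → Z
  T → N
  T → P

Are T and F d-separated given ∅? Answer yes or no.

Yes — T ⊥ F | ∅.

Bayes-Ball from T | ∅ reaches {N,P,Z}.
F ∉ reach(T|∅) ⇒ T ⊥ F | ∅.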